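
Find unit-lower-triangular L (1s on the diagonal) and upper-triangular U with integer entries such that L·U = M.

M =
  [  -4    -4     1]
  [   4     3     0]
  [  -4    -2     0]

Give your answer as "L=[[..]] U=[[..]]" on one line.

  R1 -= -1·R0 → [0,-1,1]
  R2 -= 1·R0 → [0,2,-1]
  R2 -= -2·R1 → [0,0,1]

L=[[1,0,0],[-1,1,0],[1,-2,1]] U=[[-4,-4,1],[0,-1,1],[0,0,1]]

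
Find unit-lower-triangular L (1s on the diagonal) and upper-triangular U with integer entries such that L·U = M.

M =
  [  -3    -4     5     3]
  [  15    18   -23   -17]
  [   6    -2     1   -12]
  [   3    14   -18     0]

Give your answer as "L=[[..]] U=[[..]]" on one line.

L=[[1,0,0,0],[-5,1,0,0],[-2,5,1,0],[-1,-5,-3,1]] U=[[-3,-4,5,3],[0,-2,2,-2],[0,0,1,4],[0,0,0,5]]

  row1 -= -5·row0 → [0,-2,2,-2]
  row2 -= -2·row0 → [0,-10,11,-6]
  row3 -= -1·row0 → [0,10,-13,3]
  row2 -= 5·row1 → [0,0,1,4]
  row3 -= -5·row1 → [0,0,-3,-7]
  row3 -= -3·row2 → [0,0,0,5]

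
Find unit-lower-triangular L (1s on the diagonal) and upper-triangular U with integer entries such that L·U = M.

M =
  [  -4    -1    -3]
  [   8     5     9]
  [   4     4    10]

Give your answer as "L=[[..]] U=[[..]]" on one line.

  row1 -= -2·row0 → [0,3,3]
  row2 -= -1·row0 → [0,3,7]
  row2 -= 1·row1 → [0,0,4]

L=[[1,0,0],[-2,1,0],[-1,1,1]] U=[[-4,-1,-3],[0,3,3],[0,0,4]]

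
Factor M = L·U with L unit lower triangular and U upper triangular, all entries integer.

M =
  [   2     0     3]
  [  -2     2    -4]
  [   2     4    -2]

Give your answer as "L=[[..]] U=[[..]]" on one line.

L=[[1,0,0],[-1,1,0],[1,2,1]] U=[[2,0,3],[0,2,-1],[0,0,-3]]

  r1 -= -1·r0 → [0,2,-1]
  r2 -= 1·r0 → [0,4,-5]
  r2 -= 2·r1 → [0,0,-3]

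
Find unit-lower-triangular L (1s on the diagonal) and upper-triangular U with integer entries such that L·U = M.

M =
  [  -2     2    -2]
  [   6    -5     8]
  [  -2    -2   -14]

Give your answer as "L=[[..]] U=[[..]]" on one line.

L=[[1,0,0],[-3,1,0],[1,-4,1]] U=[[-2,2,-2],[0,1,2],[0,0,-4]]

  r1 -= -3·r0 → [0,1,2]
  r2 -= 1·r0 → [0,-4,-12]
  r2 -= -4·r1 → [0,0,-4]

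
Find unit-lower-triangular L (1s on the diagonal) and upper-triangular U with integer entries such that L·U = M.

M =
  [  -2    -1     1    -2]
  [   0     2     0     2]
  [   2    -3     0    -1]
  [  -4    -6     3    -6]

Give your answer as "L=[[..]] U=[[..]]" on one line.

L=[[1,0,0,0],[0,1,0,0],[-1,-2,1,0],[2,-2,1,1]] U=[[-2,-1,1,-2],[0,2,0,2],[0,0,1,1],[0,0,0,1]]

  r1 -= 0·r0 → [0,2,0,2]
  r2 -= -1·r0 → [0,-4,1,-3]
  r3 -= 2·r0 → [0,-4,1,-2]
  r2 -= -2·r1 → [0,0,1,1]
  r3 -= -2·r1 → [0,0,1,2]
  r3 -= 1·r2 → [0,0,0,1]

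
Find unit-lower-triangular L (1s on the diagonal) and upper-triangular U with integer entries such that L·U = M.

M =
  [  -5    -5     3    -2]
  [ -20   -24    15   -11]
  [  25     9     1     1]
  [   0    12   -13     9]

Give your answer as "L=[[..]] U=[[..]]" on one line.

L=[[1,0,0,0],[4,1,0,0],[-5,4,1,0],[0,-3,-1,1]] U=[[-5,-5,3,-2],[0,-4,3,-3],[0,0,4,3],[0,0,0,3]]

  row1 -= 4·row0 → [0,-4,3,-3]
  row2 -= -5·row0 → [0,-16,16,-9]
  row3 -= 0·row0 → [0,12,-13,9]
  row2 -= 4·row1 → [0,0,4,3]
  row3 -= -3·row1 → [0,0,-4,0]
  row3 -= -1·row2 → [0,0,0,3]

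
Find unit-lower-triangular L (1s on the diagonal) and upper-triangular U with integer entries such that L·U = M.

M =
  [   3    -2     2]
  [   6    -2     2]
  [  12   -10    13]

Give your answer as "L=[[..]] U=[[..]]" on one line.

L=[[1,0,0],[2,1,0],[4,-1,1]] U=[[3,-2,2],[0,2,-2],[0,0,3]]

  r1 -= 2·r0 → [0,2,-2]
  r2 -= 4·r0 → [0,-2,5]
  r2 -= -1·r1 → [0,0,3]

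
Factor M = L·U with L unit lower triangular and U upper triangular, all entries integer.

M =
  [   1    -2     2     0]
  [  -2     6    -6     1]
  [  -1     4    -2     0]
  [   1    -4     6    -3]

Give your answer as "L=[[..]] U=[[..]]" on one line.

  r1 -= -2·r0 → [0,2,-2,1]
  r2 -= -1·r0 → [0,2,0,0]
  r3 -= 1·r0 → [0,-2,4,-3]
  r2 -= 1·r1 → [0,0,2,-1]
  r3 -= -1·r1 → [0,0,2,-2]
  r3 -= 1·r2 → [0,0,0,-1]

L=[[1,0,0,0],[-2,1,0,0],[-1,1,1,0],[1,-1,1,1]] U=[[1,-2,2,0],[0,2,-2,1],[0,0,2,-1],[0,0,0,-1]]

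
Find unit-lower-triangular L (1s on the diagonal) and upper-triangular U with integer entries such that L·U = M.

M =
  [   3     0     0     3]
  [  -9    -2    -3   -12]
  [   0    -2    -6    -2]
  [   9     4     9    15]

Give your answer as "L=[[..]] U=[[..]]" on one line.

  R1 -= -3·R0 → [0,-2,-3,-3]
  R2 -= 0·R0 → [0,-2,-6,-2]
  R3 -= 3·R0 → [0,4,9,6]
  R2 -= 1·R1 → [0,0,-3,1]
  R3 -= -2·R1 → [0,0,3,0]
  R3 -= -1·R2 → [0,0,0,1]

L=[[1,0,0,0],[-3,1,0,0],[0,1,1,0],[3,-2,-1,1]] U=[[3,0,0,3],[0,-2,-3,-3],[0,0,-3,1],[0,0,0,1]]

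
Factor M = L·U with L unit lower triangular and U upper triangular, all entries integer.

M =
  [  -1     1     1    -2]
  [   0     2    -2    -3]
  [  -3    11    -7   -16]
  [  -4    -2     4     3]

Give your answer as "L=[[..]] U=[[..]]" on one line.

  r1 -= 0·r0 → [0,2,-2,-3]
  r2 -= 3·r0 → [0,8,-10,-10]
  r3 -= 4·r0 → [0,-6,0,11]
  r2 -= 4·r1 → [0,0,-2,2]
  r3 -= -3·r1 → [0,0,-6,2]
  r3 -= 3·r2 → [0,0,0,-4]

L=[[1,0,0,0],[0,1,0,0],[3,4,1,0],[4,-3,3,1]] U=[[-1,1,1,-2],[0,2,-2,-3],[0,0,-2,2],[0,0,0,-4]]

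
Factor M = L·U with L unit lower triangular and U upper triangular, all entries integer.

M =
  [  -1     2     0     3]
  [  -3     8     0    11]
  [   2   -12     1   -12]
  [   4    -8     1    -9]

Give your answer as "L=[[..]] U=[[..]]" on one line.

L=[[1,0,0,0],[3,1,0,0],[-2,-4,1,0],[-4,0,1,1]] U=[[-1,2,0,3],[0,2,0,2],[0,0,1,2],[0,0,0,1]]

  r1 -= 3·r0 → [0,2,0,2]
  r2 -= -2·r0 → [0,-8,1,-6]
  r3 -= -4·r0 → [0,0,1,3]
  r2 -= -4·r1 → [0,0,1,2]
  r3 -= 0·r1 → [0,0,1,3]
  r3 -= 1·r2 → [0,0,0,1]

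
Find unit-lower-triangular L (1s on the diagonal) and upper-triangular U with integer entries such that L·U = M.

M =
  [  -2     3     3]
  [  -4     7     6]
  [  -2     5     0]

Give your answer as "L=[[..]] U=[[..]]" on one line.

  r1 -= 2·r0 → [0,1,0]
  r2 -= 1·r0 → [0,2,-3]
  r2 -= 2·r1 → [0,0,-3]

L=[[1,0,0],[2,1,0],[1,2,1]] U=[[-2,3,3],[0,1,0],[0,0,-3]]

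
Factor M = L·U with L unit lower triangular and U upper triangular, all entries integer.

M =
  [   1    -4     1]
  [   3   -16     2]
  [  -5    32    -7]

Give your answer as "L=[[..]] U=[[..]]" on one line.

L=[[1,0,0],[3,1,0],[-5,-3,1]] U=[[1,-4,1],[0,-4,-1],[0,0,-5]]

  R1 -= 3·R0 → [0,-4,-1]
  R2 -= -5·R0 → [0,12,-2]
  R2 -= -3·R1 → [0,0,-5]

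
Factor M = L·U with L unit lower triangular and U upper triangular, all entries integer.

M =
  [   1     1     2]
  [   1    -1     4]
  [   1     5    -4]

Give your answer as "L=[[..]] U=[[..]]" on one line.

  row1 -= 1·row0 → [0,-2,2]
  row2 -= 1·row0 → [0,4,-6]
  row2 -= -2·row1 → [0,0,-2]

L=[[1,0,0],[1,1,0],[1,-2,1]] U=[[1,1,2],[0,-2,2],[0,0,-2]]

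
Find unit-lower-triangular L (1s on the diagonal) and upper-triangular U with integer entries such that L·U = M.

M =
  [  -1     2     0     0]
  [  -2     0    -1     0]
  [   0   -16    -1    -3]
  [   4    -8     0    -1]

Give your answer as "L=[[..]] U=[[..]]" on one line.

  r1 -= 2·r0 → [0,-4,-1,0]
  r2 -= 0·r0 → [0,-16,-1,-3]
  r3 -= -4·r0 → [0,0,0,-1]
  r2 -= 4·r1 → [0,0,3,-3]
  r3 -= 0·r1 → [0,0,0,-1]
  r3 -= 0·r2 → [0,0,0,-1]

L=[[1,0,0,0],[2,1,0,0],[0,4,1,0],[-4,0,0,1]] U=[[-1,2,0,0],[0,-4,-1,0],[0,0,3,-3],[0,0,0,-1]]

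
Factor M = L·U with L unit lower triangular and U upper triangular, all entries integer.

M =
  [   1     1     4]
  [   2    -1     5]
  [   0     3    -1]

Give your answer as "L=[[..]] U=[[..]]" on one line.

L=[[1,0,0],[2,1,0],[0,-1,1]] U=[[1,1,4],[0,-3,-3],[0,0,-4]]

  row1 -= 2·row0 → [0,-3,-3]
  row2 -= 0·row0 → [0,3,-1]
  row2 -= -1·row1 → [0,0,-4]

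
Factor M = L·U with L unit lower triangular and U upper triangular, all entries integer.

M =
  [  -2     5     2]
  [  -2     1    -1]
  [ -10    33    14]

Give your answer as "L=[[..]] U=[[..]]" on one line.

L=[[1,0,0],[1,1,0],[5,-2,1]] U=[[-2,5,2],[0,-4,-3],[0,0,-2]]

  row1 -= 1·row0 → [0,-4,-3]
  row2 -= 5·row0 → [0,8,4]
  row2 -= -2·row1 → [0,0,-2]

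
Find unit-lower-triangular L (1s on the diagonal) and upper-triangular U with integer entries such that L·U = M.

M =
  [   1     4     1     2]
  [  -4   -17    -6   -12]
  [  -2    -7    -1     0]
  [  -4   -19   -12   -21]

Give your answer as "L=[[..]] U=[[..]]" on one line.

L=[[1,0,0,0],[-4,1,0,0],[-2,-1,1,0],[-4,3,2,1]] U=[[1,4,1,2],[0,-1,-2,-4],[0,0,-1,0],[0,0,0,-1]]

  row1 -= -4·row0 → [0,-1,-2,-4]
  row2 -= -2·row0 → [0,1,1,4]
  row3 -= -4·row0 → [0,-3,-8,-13]
  row2 -= -1·row1 → [0,0,-1,0]
  row3 -= 3·row1 → [0,0,-2,-1]
  row3 -= 2·row2 → [0,0,0,-1]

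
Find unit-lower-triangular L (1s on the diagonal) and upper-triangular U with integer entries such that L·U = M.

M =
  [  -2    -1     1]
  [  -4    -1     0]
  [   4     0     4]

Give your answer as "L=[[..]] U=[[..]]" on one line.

L=[[1,0,0],[2,1,0],[-2,-2,1]] U=[[-2,-1,1],[0,1,-2],[0,0,2]]

  R1 -= 2·R0 → [0,1,-2]
  R2 -= -2·R0 → [0,-2,6]
  R2 -= -2·R1 → [0,0,2]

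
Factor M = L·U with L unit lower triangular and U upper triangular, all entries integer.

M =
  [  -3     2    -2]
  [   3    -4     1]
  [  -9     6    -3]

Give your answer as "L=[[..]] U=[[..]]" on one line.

L=[[1,0,0],[-1,1,0],[3,0,1]] U=[[-3,2,-2],[0,-2,-1],[0,0,3]]

  r1 -= -1·r0 → [0,-2,-1]
  r2 -= 3·r0 → [0,0,3]
  r2 -= 0·r1 → [0,0,3]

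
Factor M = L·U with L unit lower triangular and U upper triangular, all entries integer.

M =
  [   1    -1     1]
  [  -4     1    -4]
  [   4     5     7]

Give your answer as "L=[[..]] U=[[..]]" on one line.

L=[[1,0,0],[-4,1,0],[4,-3,1]] U=[[1,-1,1],[0,-3,0],[0,0,3]]

  r1 -= -4·r0 → [0,-3,0]
  r2 -= 4·r0 → [0,9,3]
  r2 -= -3·r1 → [0,0,3]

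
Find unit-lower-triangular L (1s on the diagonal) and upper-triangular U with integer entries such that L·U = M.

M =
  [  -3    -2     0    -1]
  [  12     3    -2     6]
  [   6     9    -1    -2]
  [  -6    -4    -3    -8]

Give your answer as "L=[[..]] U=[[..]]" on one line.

L=[[1,0,0,0],[-4,1,0,0],[-2,-1,1,0],[2,0,1,1]] U=[[-3,-2,0,-1],[0,-5,-2,2],[0,0,-3,-2],[0,0,0,-4]]

  R1 -= -4·R0 → [0,-5,-2,2]
  R2 -= -2·R0 → [0,5,-1,-4]
  R3 -= 2·R0 → [0,0,-3,-6]
  R2 -= -1·R1 → [0,0,-3,-2]
  R3 -= 0·R1 → [0,0,-3,-6]
  R3 -= 1·R2 → [0,0,0,-4]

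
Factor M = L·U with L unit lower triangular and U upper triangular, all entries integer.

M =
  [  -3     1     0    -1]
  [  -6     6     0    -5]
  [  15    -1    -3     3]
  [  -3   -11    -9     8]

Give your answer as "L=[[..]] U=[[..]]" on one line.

L=[[1,0,0,0],[2,1,0,0],[-5,1,1,0],[1,-3,3,1]] U=[[-3,1,0,-1],[0,4,0,-3],[0,0,-3,1],[0,0,0,-3]]

  row1 -= 2·row0 → [0,4,0,-3]
  row2 -= -5·row0 → [0,4,-3,-2]
  row3 -= 1·row0 → [0,-12,-9,9]
  row2 -= 1·row1 → [0,0,-3,1]
  row3 -= -3·row1 → [0,0,-9,0]
  row3 -= 3·row2 → [0,0,0,-3]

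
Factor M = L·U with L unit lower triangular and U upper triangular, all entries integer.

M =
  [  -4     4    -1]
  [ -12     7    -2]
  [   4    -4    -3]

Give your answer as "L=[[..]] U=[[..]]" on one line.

L=[[1,0,0],[3,1,0],[-1,0,1]] U=[[-4,4,-1],[0,-5,1],[0,0,-4]]

  r1 -= 3·r0 → [0,-5,1]
  r2 -= -1·r0 → [0,0,-4]
  r2 -= 0·r1 → [0,0,-4]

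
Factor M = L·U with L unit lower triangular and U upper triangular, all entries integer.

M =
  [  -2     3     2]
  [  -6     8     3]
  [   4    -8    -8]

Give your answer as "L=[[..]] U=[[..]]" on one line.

L=[[1,0,0],[3,1,0],[-2,2,1]] U=[[-2,3,2],[0,-1,-3],[0,0,2]]

  R1 -= 3·R0 → [0,-1,-3]
  R2 -= -2·R0 → [0,-2,-4]
  R2 -= 2·R1 → [0,0,2]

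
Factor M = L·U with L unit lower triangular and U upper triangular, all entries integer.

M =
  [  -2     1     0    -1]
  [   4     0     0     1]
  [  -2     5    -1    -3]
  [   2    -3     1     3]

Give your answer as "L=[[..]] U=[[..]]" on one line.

  r1 -= -2·r0 → [0,2,0,-1]
  r2 -= 1·r0 → [0,4,-1,-2]
  r3 -= -1·r0 → [0,-2,1,2]
  r2 -= 2·r1 → [0,0,-1,0]
  r3 -= -1·r1 → [0,0,1,1]
  r3 -= -1·r2 → [0,0,0,1]

L=[[1,0,0,0],[-2,1,0,0],[1,2,1,0],[-1,-1,-1,1]] U=[[-2,1,0,-1],[0,2,0,-1],[0,0,-1,0],[0,0,0,1]]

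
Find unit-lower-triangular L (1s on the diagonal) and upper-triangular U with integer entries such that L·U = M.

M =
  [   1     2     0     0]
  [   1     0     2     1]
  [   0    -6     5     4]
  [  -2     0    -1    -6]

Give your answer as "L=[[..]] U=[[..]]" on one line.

L=[[1,0,0,0],[1,1,0,0],[0,3,1,0],[-2,-2,-3,1]] U=[[1,2,0,0],[0,-2,2,1],[0,0,-1,1],[0,0,0,-1]]

  r1 -= 1·r0 → [0,-2,2,1]
  r2 -= 0·r0 → [0,-6,5,4]
  r3 -= -2·r0 → [0,4,-1,-6]
  r2 -= 3·r1 → [0,0,-1,1]
  r3 -= -2·r1 → [0,0,3,-4]
  r3 -= -3·r2 → [0,0,0,-1]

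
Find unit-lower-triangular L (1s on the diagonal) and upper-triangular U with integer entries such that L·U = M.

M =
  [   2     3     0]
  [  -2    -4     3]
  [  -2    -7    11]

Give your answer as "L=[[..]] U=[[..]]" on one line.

  r1 -= -1·r0 → [0,-1,3]
  r2 -= -1·r0 → [0,-4,11]
  r2 -= 4·r1 → [0,0,-1]

L=[[1,0,0],[-1,1,0],[-1,4,1]] U=[[2,3,0],[0,-1,3],[0,0,-1]]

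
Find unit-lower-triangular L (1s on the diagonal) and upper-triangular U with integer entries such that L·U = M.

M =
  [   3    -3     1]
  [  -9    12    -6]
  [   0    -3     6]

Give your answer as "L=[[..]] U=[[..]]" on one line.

  R1 -= -3·R0 → [0,3,-3]
  R2 -= 0·R0 → [0,-3,6]
  R2 -= -1·R1 → [0,0,3]

L=[[1,0,0],[-3,1,0],[0,-1,1]] U=[[3,-3,1],[0,3,-3],[0,0,3]]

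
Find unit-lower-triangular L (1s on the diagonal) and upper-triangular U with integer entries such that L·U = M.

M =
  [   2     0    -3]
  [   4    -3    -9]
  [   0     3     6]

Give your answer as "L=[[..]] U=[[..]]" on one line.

  row1 -= 2·row0 → [0,-3,-3]
  row2 -= 0·row0 → [0,3,6]
  row2 -= -1·row1 → [0,0,3]

L=[[1,0,0],[2,1,0],[0,-1,1]] U=[[2,0,-3],[0,-3,-3],[0,0,3]]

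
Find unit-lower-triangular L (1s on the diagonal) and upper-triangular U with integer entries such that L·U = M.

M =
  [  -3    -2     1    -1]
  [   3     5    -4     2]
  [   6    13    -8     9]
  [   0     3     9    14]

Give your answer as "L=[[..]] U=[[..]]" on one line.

L=[[1,0,0,0],[-1,1,0,0],[-2,3,1,0],[0,1,4,1]] U=[[-3,-2,1,-1],[0,3,-3,1],[0,0,3,4],[0,0,0,-3]]

  row1 -= -1·row0 → [0,3,-3,1]
  row2 -= -2·row0 → [0,9,-6,7]
  row3 -= 0·row0 → [0,3,9,14]
  row2 -= 3·row1 → [0,0,3,4]
  row3 -= 1·row1 → [0,0,12,13]
  row3 -= 4·row2 → [0,0,0,-3]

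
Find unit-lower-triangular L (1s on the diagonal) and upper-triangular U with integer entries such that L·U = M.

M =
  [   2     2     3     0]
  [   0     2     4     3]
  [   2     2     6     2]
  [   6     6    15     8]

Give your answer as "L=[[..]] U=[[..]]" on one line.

L=[[1,0,0,0],[0,1,0,0],[1,0,1,0],[3,0,2,1]] U=[[2,2,3,0],[0,2,4,3],[0,0,3,2],[0,0,0,4]]

  r1 -= 0·r0 → [0,2,4,3]
  r2 -= 1·r0 → [0,0,3,2]
  r3 -= 3·r0 → [0,0,6,8]
  r2 -= 0·r1 → [0,0,3,2]
  r3 -= 0·r1 → [0,0,6,8]
  r3 -= 2·r2 → [0,0,0,4]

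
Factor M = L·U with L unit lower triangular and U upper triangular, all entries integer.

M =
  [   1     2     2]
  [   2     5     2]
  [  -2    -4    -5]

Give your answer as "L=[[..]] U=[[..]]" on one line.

  r1 -= 2·r0 → [0,1,-2]
  r2 -= -2·r0 → [0,0,-1]
  r2 -= 0·r1 → [0,0,-1]

L=[[1,0,0],[2,1,0],[-2,0,1]] U=[[1,2,2],[0,1,-2],[0,0,-1]]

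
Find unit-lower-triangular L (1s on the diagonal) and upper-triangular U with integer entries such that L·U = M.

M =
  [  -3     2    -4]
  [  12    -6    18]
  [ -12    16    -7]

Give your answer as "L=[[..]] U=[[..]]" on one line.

L=[[1,0,0],[-4,1,0],[4,4,1]] U=[[-3,2,-4],[0,2,2],[0,0,1]]

  r1 -= -4·r0 → [0,2,2]
  r2 -= 4·r0 → [0,8,9]
  r2 -= 4·r1 → [0,0,1]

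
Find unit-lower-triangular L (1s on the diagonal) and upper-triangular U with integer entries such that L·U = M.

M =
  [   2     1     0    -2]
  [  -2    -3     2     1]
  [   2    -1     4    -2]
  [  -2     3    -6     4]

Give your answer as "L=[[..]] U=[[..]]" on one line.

  row1 -= -1·row0 → [0,-2,2,-1]
  row2 -= 1·row0 → [0,-2,4,0]
  row3 -= -1·row0 → [0,4,-6,2]
  row2 -= 1·row1 → [0,0,2,1]
  row3 -= -2·row1 → [0,0,-2,0]
  row3 -= -1·row2 → [0,0,0,1]

L=[[1,0,0,0],[-1,1,0,0],[1,1,1,0],[-1,-2,-1,1]] U=[[2,1,0,-2],[0,-2,2,-1],[0,0,2,1],[0,0,0,1]]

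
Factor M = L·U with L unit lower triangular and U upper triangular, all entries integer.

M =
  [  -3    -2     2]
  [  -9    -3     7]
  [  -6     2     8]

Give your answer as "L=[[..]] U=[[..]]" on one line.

L=[[1,0,0],[3,1,0],[2,2,1]] U=[[-3,-2,2],[0,3,1],[0,0,2]]

  row1 -= 3·row0 → [0,3,1]
  row2 -= 2·row0 → [0,6,4]
  row2 -= 2·row1 → [0,0,2]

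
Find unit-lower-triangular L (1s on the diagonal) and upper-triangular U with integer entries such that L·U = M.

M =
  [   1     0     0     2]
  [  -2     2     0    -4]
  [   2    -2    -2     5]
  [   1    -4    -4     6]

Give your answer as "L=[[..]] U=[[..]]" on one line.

  r1 -= -2·r0 → [0,2,0,0]
  r2 -= 2·r0 → [0,-2,-2,1]
  r3 -= 1·r0 → [0,-4,-4,4]
  r2 -= -1·r1 → [0,0,-2,1]
  r3 -= -2·r1 → [0,0,-4,4]
  r3 -= 2·r2 → [0,0,0,2]

L=[[1,0,0,0],[-2,1,0,0],[2,-1,1,0],[1,-2,2,1]] U=[[1,0,0,2],[0,2,0,0],[0,0,-2,1],[0,0,0,2]]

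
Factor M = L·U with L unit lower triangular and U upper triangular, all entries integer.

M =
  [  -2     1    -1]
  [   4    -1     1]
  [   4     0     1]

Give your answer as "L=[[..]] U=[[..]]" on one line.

  r1 -= -2·r0 → [0,1,-1]
  r2 -= -2·r0 → [0,2,-1]
  r2 -= 2·r1 → [0,0,1]

L=[[1,0,0],[-2,1,0],[-2,2,1]] U=[[-2,1,-1],[0,1,-1],[0,0,1]]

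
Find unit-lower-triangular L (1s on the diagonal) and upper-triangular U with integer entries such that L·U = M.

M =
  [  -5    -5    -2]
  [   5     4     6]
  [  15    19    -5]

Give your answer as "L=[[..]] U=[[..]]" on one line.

  R1 -= -1·R0 → [0,-1,4]
  R2 -= -3·R0 → [0,4,-11]
  R2 -= -4·R1 → [0,0,5]

L=[[1,0,0],[-1,1,0],[-3,-4,1]] U=[[-5,-5,-2],[0,-1,4],[0,0,5]]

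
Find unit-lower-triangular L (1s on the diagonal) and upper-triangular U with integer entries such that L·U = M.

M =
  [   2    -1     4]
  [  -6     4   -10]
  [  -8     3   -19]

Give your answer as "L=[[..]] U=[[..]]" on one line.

L=[[1,0,0],[-3,1,0],[-4,-1,1]] U=[[2,-1,4],[0,1,2],[0,0,-1]]

  row1 -= -3·row0 → [0,1,2]
  row2 -= -4·row0 → [0,-1,-3]
  row2 -= -1·row1 → [0,0,-1]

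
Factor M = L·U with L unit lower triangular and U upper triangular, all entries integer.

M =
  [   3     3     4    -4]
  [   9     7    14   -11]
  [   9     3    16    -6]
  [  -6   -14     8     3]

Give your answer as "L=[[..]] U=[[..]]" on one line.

L=[[1,0,0,0],[3,1,0,0],[3,3,1,0],[-2,4,-4,1]] U=[[3,3,4,-4],[0,-2,2,1],[0,0,-2,3],[0,0,0,3]]

  row1 -= 3·row0 → [0,-2,2,1]
  row2 -= 3·row0 → [0,-6,4,6]
  row3 -= -2·row0 → [0,-8,16,-5]
  row2 -= 3·row1 → [0,0,-2,3]
  row3 -= 4·row1 → [0,0,8,-9]
  row3 -= -4·row2 → [0,0,0,3]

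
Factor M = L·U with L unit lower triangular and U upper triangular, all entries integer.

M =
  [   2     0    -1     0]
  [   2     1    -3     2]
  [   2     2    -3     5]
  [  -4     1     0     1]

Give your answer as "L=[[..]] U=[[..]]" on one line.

  R1 -= 1·R0 → [0,1,-2,2]
  R2 -= 1·R0 → [0,2,-2,5]
  R3 -= -2·R0 → [0,1,-2,1]
  R2 -= 2·R1 → [0,0,2,1]
  R3 -= 1·R1 → [0,0,0,-1]
  R3 -= 0·R2 → [0,0,0,-1]

L=[[1,0,0,0],[1,1,0,0],[1,2,1,0],[-2,1,0,1]] U=[[2,0,-1,0],[0,1,-2,2],[0,0,2,1],[0,0,0,-1]]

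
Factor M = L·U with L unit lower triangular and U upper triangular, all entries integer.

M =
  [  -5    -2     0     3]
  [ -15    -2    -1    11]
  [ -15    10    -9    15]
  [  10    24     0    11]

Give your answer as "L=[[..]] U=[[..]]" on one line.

  R1 -= 3·R0 → [0,4,-1,2]
  R2 -= 3·R0 → [0,16,-9,6]
  R3 -= -2·R0 → [0,20,0,17]
  R2 -= 4·R1 → [0,0,-5,-2]
  R3 -= 5·R1 → [0,0,5,7]
  R3 -= -1·R2 → [0,0,0,5]

L=[[1,0,0,0],[3,1,0,0],[3,4,1,0],[-2,5,-1,1]] U=[[-5,-2,0,3],[0,4,-1,2],[0,0,-5,-2],[0,0,0,5]]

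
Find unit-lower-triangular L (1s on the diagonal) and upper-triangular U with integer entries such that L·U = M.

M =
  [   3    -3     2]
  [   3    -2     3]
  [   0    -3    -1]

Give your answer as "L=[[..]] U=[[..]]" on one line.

  R1 -= 1·R0 → [0,1,1]
  R2 -= 0·R0 → [0,-3,-1]
  R2 -= -3·R1 → [0,0,2]

L=[[1,0,0],[1,1,0],[0,-3,1]] U=[[3,-3,2],[0,1,1],[0,0,2]]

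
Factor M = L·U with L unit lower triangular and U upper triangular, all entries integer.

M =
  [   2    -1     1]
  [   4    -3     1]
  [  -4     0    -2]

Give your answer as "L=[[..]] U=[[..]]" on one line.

  r1 -= 2·r0 → [0,-1,-1]
  r2 -= -2·r0 → [0,-2,0]
  r2 -= 2·r1 → [0,0,2]

L=[[1,0,0],[2,1,0],[-2,2,1]] U=[[2,-1,1],[0,-1,-1],[0,0,2]]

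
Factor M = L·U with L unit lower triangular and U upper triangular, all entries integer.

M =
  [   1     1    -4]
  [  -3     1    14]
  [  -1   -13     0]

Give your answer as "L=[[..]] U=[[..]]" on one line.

  r1 -= -3·r0 → [0,4,2]
  r2 -= -1·r0 → [0,-12,-4]
  r2 -= -3·r1 → [0,0,2]

L=[[1,0,0],[-3,1,0],[-1,-3,1]] U=[[1,1,-4],[0,4,2],[0,0,2]]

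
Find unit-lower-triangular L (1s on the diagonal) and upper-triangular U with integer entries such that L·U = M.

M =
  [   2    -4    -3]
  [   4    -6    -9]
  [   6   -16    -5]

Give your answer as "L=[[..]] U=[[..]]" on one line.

  row1 -= 2·row0 → [0,2,-3]
  row2 -= 3·row0 → [0,-4,4]
  row2 -= -2·row1 → [0,0,-2]

L=[[1,0,0],[2,1,0],[3,-2,1]] U=[[2,-4,-3],[0,2,-3],[0,0,-2]]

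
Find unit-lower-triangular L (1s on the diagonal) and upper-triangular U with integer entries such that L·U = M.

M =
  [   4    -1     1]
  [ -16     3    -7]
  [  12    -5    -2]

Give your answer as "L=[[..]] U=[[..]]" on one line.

L=[[1,0,0],[-4,1,0],[3,2,1]] U=[[4,-1,1],[0,-1,-3],[0,0,1]]

  r1 -= -4·r0 → [0,-1,-3]
  r2 -= 3·r0 → [0,-2,-5]
  r2 -= 2·r1 → [0,0,1]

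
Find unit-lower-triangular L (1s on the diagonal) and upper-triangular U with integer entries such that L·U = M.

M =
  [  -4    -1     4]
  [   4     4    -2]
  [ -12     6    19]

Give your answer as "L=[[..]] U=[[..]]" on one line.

  r1 -= -1·r0 → [0,3,2]
  r2 -= 3·r0 → [0,9,7]
  r2 -= 3·r1 → [0,0,1]

L=[[1,0,0],[-1,1,0],[3,3,1]] U=[[-4,-1,4],[0,3,2],[0,0,1]]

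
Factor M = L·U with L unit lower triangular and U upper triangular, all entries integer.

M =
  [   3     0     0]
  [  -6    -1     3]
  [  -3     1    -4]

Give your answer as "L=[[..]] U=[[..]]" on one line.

  r1 -= -2·r0 → [0,-1,3]
  r2 -= -1·r0 → [0,1,-4]
  r2 -= -1·r1 → [0,0,-1]

L=[[1,0,0],[-2,1,0],[-1,-1,1]] U=[[3,0,0],[0,-1,3],[0,0,-1]]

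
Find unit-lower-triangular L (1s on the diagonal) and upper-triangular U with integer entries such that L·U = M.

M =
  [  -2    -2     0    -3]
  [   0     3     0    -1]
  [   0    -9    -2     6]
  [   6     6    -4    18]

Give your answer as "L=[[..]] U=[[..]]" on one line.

L=[[1,0,0,0],[0,1,0,0],[0,-3,1,0],[-3,0,2,1]] U=[[-2,-2,0,-3],[0,3,0,-1],[0,0,-2,3],[0,0,0,3]]

  r1 -= 0·r0 → [0,3,0,-1]
  r2 -= 0·r0 → [0,-9,-2,6]
  r3 -= -3·r0 → [0,0,-4,9]
  r2 -= -3·r1 → [0,0,-2,3]
  r3 -= 0·r1 → [0,0,-4,9]
  r3 -= 2·r2 → [0,0,0,3]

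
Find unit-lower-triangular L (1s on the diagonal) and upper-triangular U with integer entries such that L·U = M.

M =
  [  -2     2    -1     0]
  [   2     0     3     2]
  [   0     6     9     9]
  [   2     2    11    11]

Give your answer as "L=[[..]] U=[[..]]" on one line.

  row1 -= -1·row0 → [0,2,2,2]
  row2 -= 0·row0 → [0,6,9,9]
  row3 -= -1·row0 → [0,4,10,11]
  row2 -= 3·row1 → [0,0,3,3]
  row3 -= 2·row1 → [0,0,6,7]
  row3 -= 2·row2 → [0,0,0,1]

L=[[1,0,0,0],[-1,1,0,0],[0,3,1,0],[-1,2,2,1]] U=[[-2,2,-1,0],[0,2,2,2],[0,0,3,3],[0,0,0,1]]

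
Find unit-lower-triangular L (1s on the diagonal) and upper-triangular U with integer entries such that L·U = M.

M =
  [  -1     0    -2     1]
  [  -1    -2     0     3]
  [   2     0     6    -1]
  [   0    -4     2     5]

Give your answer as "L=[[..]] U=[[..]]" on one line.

  r1 -= 1·r0 → [0,-2,2,2]
  r2 -= -2·r0 → [0,0,2,1]
  r3 -= 0·r0 → [0,-4,2,5]
  r2 -= 0·r1 → [0,0,2,1]
  r3 -= 2·r1 → [0,0,-2,1]
  r3 -= -1·r2 → [0,0,0,2]

L=[[1,0,0,0],[1,1,0,0],[-2,0,1,0],[0,2,-1,1]] U=[[-1,0,-2,1],[0,-2,2,2],[0,0,2,1],[0,0,0,2]]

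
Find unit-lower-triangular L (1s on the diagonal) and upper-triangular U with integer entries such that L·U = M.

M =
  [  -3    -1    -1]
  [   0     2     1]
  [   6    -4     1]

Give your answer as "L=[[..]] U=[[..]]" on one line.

L=[[1,0,0],[0,1,0],[-2,-3,1]] U=[[-3,-1,-1],[0,2,1],[0,0,2]]

  row1 -= 0·row0 → [0,2,1]
  row2 -= -2·row0 → [0,-6,-1]
  row2 -= -3·row1 → [0,0,2]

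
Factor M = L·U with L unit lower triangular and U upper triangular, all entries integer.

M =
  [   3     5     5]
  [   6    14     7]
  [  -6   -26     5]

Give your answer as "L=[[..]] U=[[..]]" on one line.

L=[[1,0,0],[2,1,0],[-2,-4,1]] U=[[3,5,5],[0,4,-3],[0,0,3]]

  R1 -= 2·R0 → [0,4,-3]
  R2 -= -2·R0 → [0,-16,15]
  R2 -= -4·R1 → [0,0,3]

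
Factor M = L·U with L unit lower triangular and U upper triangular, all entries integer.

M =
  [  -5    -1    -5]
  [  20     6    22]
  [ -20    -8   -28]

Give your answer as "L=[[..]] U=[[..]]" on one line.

  row1 -= -4·row0 → [0,2,2]
  row2 -= 4·row0 → [0,-4,-8]
  row2 -= -2·row1 → [0,0,-4]

L=[[1,0,0],[-4,1,0],[4,-2,1]] U=[[-5,-1,-5],[0,2,2],[0,0,-4]]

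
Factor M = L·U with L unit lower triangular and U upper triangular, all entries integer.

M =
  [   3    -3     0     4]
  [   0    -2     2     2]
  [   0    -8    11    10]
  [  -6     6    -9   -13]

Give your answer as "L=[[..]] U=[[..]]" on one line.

L=[[1,0,0,0],[0,1,0,0],[0,4,1,0],[-2,0,-3,1]] U=[[3,-3,0,4],[0,-2,2,2],[0,0,3,2],[0,0,0,1]]

  row1 -= 0·row0 → [0,-2,2,2]
  row2 -= 0·row0 → [0,-8,11,10]
  row3 -= -2·row0 → [0,0,-9,-5]
  row2 -= 4·row1 → [0,0,3,2]
  row3 -= 0·row1 → [0,0,-9,-5]
  row3 -= -3·row2 → [0,0,0,1]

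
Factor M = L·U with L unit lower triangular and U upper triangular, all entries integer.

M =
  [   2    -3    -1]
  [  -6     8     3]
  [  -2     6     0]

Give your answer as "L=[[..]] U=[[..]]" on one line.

  R1 -= -3·R0 → [0,-1,0]
  R2 -= -1·R0 → [0,3,-1]
  R2 -= -3·R1 → [0,0,-1]

L=[[1,0,0],[-3,1,0],[-1,-3,1]] U=[[2,-3,-1],[0,-1,0],[0,0,-1]]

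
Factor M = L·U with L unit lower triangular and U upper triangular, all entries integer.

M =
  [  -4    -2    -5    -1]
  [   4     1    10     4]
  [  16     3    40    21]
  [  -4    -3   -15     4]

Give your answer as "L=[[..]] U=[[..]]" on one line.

  R1 -= -1·R0 → [0,-1,5,3]
  R2 -= -4·R0 → [0,-5,20,17]
  R3 -= 1·R0 → [0,-1,-10,5]
  R2 -= 5·R1 → [0,0,-5,2]
  R3 -= 1·R1 → [0,0,-15,2]
  R3 -= 3·R2 → [0,0,0,-4]

L=[[1,0,0,0],[-1,1,0,0],[-4,5,1,0],[1,1,3,1]] U=[[-4,-2,-5,-1],[0,-1,5,3],[0,0,-5,2],[0,0,0,-4]]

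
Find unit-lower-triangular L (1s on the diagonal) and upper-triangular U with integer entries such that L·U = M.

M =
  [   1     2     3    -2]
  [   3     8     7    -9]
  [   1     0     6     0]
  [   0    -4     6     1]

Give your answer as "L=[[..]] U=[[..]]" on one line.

  r1 -= 3·r0 → [0,2,-2,-3]
  r2 -= 1·r0 → [0,-2,3,2]
  r3 -= 0·r0 → [0,-4,6,1]
  r2 -= -1·r1 → [0,0,1,-1]
  r3 -= -2·r1 → [0,0,2,-5]
  r3 -= 2·r2 → [0,0,0,-3]

L=[[1,0,0,0],[3,1,0,0],[1,-1,1,0],[0,-2,2,1]] U=[[1,2,3,-2],[0,2,-2,-3],[0,0,1,-1],[0,0,0,-3]]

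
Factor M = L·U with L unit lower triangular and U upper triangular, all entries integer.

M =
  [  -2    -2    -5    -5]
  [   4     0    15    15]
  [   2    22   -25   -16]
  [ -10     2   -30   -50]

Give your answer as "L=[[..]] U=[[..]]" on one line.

  r1 -= -2·r0 → [0,-4,5,5]
  r2 -= -1·r0 → [0,20,-30,-21]
  r3 -= 5·r0 → [0,12,-5,-25]
  r2 -= -5·r1 → [0,0,-5,4]
  r3 -= -3·r1 → [0,0,10,-10]
  r3 -= -2·r2 → [0,0,0,-2]

L=[[1,0,0,0],[-2,1,0,0],[-1,-5,1,0],[5,-3,-2,1]] U=[[-2,-2,-5,-5],[0,-4,5,5],[0,0,-5,4],[0,0,0,-2]]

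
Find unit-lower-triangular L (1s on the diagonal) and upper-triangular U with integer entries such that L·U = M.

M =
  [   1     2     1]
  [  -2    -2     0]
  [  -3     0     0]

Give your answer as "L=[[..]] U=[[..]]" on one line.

L=[[1,0,0],[-2,1,0],[-3,3,1]] U=[[1,2,1],[0,2,2],[0,0,-3]]

  r1 -= -2·r0 → [0,2,2]
  r2 -= -3·r0 → [0,6,3]
  r2 -= 3·r1 → [0,0,-3]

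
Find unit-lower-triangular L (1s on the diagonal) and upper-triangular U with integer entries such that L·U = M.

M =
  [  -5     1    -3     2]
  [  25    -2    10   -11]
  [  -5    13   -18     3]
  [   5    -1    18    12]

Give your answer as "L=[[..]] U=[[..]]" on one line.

L=[[1,0,0,0],[-5,1,0,0],[1,4,1,0],[-1,0,3,1]] U=[[-5,1,-3,2],[0,3,-5,-1],[0,0,5,5],[0,0,0,-1]]

  R1 -= -5·R0 → [0,3,-5,-1]
  R2 -= 1·R0 → [0,12,-15,1]
  R3 -= -1·R0 → [0,0,15,14]
  R2 -= 4·R1 → [0,0,5,5]
  R3 -= 0·R1 → [0,0,15,14]
  R3 -= 3·R2 → [0,0,0,-1]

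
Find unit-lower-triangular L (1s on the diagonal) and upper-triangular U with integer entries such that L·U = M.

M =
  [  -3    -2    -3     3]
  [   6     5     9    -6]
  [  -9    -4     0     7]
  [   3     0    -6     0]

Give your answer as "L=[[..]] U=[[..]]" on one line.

  R1 -= -2·R0 → [0,1,3,0]
  R2 -= 3·R0 → [0,2,9,-2]
  R3 -= -1·R0 → [0,-2,-9,3]
  R2 -= 2·R1 → [0,0,3,-2]
  R3 -= -2·R1 → [0,0,-3,3]
  R3 -= -1·R2 → [0,0,0,1]

L=[[1,0,0,0],[-2,1,0,0],[3,2,1,0],[-1,-2,-1,1]] U=[[-3,-2,-3,3],[0,1,3,0],[0,0,3,-2],[0,0,0,1]]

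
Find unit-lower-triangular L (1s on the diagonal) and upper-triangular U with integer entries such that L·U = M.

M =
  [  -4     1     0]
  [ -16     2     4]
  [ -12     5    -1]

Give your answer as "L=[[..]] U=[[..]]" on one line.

L=[[1,0,0],[4,1,0],[3,-1,1]] U=[[-4,1,0],[0,-2,4],[0,0,3]]

  r1 -= 4·r0 → [0,-2,4]
  r2 -= 3·r0 → [0,2,-1]
  r2 -= -1·r1 → [0,0,3]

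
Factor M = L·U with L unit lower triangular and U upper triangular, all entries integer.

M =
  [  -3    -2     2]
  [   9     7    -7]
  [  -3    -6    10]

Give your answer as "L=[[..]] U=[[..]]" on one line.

  R1 -= -3·R0 → [0,1,-1]
  R2 -= 1·R0 → [0,-4,8]
  R2 -= -4·R1 → [0,0,4]

L=[[1,0,0],[-3,1,0],[1,-4,1]] U=[[-3,-2,2],[0,1,-1],[0,0,4]]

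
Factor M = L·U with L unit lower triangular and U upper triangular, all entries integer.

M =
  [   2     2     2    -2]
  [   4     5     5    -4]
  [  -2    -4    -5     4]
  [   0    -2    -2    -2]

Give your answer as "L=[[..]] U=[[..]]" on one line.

  r1 -= 2·r0 → [0,1,1,0]
  r2 -= -1·r0 → [0,-2,-3,2]
  r3 -= 0·r0 → [0,-2,-2,-2]
  r2 -= -2·r1 → [0,0,-1,2]
  r3 -= -2·r1 → [0,0,0,-2]
  r3 -= 0·r2 → [0,0,0,-2]

L=[[1,0,0,0],[2,1,0,0],[-1,-2,1,0],[0,-2,0,1]] U=[[2,2,2,-2],[0,1,1,0],[0,0,-1,2],[0,0,0,-2]]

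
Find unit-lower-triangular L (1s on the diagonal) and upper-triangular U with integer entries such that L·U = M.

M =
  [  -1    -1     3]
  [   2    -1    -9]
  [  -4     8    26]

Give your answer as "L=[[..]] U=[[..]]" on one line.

L=[[1,0,0],[-2,1,0],[4,-4,1]] U=[[-1,-1,3],[0,-3,-3],[0,0,2]]

  r1 -= -2·r0 → [0,-3,-3]
  r2 -= 4·r0 → [0,12,14]
  r2 -= -4·r1 → [0,0,2]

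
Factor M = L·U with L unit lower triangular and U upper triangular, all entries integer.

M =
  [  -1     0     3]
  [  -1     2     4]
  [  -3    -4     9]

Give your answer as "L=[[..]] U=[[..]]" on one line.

L=[[1,0,0],[1,1,0],[3,-2,1]] U=[[-1,0,3],[0,2,1],[0,0,2]]

  r1 -= 1·r0 → [0,2,1]
  r2 -= 3·r0 → [0,-4,0]
  r2 -= -2·r1 → [0,0,2]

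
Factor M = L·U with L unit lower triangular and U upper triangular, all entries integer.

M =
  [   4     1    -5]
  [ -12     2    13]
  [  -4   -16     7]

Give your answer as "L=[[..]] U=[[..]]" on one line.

  R1 -= -3·R0 → [0,5,-2]
  R2 -= -1·R0 → [0,-15,2]
  R2 -= -3·R1 → [0,0,-4]

L=[[1,0,0],[-3,1,0],[-1,-3,1]] U=[[4,1,-5],[0,5,-2],[0,0,-4]]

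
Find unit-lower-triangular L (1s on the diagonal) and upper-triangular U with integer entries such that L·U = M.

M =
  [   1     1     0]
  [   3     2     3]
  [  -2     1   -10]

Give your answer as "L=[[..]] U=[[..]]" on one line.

L=[[1,0,0],[3,1,0],[-2,-3,1]] U=[[1,1,0],[0,-1,3],[0,0,-1]]

  R1 -= 3·R0 → [0,-1,3]
  R2 -= -2·R0 → [0,3,-10]
  R2 -= -3·R1 → [0,0,-1]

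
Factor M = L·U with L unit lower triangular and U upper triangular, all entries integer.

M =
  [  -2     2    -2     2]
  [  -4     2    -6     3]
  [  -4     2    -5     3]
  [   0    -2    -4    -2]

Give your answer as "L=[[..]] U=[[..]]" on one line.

  r1 -= 2·r0 → [0,-2,-2,-1]
  r2 -= 2·r0 → [0,-2,-1,-1]
  r3 -= 0·r0 → [0,-2,-4,-2]
  r2 -= 1·r1 → [0,0,1,0]
  r3 -= 1·r1 → [0,0,-2,-1]
  r3 -= -2·r2 → [0,0,0,-1]

L=[[1,0,0,0],[2,1,0,0],[2,1,1,0],[0,1,-2,1]] U=[[-2,2,-2,2],[0,-2,-2,-1],[0,0,1,0],[0,0,0,-1]]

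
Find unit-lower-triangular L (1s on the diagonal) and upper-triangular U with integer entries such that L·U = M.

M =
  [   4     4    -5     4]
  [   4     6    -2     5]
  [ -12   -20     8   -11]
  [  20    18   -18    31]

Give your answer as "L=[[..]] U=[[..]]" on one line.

  row1 -= 1·row0 → [0,2,3,1]
  row2 -= -3·row0 → [0,-8,-7,1]
  row3 -= 5·row0 → [0,-2,7,11]
  row2 -= -4·row1 → [0,0,5,5]
  row3 -= -1·row1 → [0,0,10,12]
  row3 -= 2·row2 → [0,0,0,2]

L=[[1,0,0,0],[1,1,0,0],[-3,-4,1,0],[5,-1,2,1]] U=[[4,4,-5,4],[0,2,3,1],[0,0,5,5],[0,0,0,2]]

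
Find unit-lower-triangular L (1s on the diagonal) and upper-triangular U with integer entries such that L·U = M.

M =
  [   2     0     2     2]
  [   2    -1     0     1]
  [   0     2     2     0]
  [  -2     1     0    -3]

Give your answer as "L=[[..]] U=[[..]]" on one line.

L=[[1,0,0,0],[1,1,0,0],[0,-2,1,0],[-1,-1,0,1]] U=[[2,0,2,2],[0,-1,-2,-1],[0,0,-2,-2],[0,0,0,-2]]

  R1 -= 1·R0 → [0,-1,-2,-1]
  R2 -= 0·R0 → [0,2,2,0]
  R3 -= -1·R0 → [0,1,2,-1]
  R2 -= -2·R1 → [0,0,-2,-2]
  R3 -= -1·R1 → [0,0,0,-2]
  R3 -= 0·R2 → [0,0,0,-2]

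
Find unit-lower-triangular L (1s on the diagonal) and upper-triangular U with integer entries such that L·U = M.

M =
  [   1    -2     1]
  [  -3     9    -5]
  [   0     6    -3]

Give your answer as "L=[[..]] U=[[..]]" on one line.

  row1 -= -3·row0 → [0,3,-2]
  row2 -= 0·row0 → [0,6,-3]
  row2 -= 2·row1 → [0,0,1]

L=[[1,0,0],[-3,1,0],[0,2,1]] U=[[1,-2,1],[0,3,-2],[0,0,1]]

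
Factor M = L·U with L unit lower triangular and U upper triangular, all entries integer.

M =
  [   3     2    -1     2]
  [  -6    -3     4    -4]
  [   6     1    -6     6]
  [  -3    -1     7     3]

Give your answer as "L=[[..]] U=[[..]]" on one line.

  R1 -= -2·R0 → [0,1,2,0]
  R2 -= 2·R0 → [0,-3,-4,2]
  R3 -= -1·R0 → [0,1,6,5]
  R2 -= -3·R1 → [0,0,2,2]
  R3 -= 1·R1 → [0,0,4,5]
  R3 -= 2·R2 → [0,0,0,1]

L=[[1,0,0,0],[-2,1,0,0],[2,-3,1,0],[-1,1,2,1]] U=[[3,2,-1,2],[0,1,2,0],[0,0,2,2],[0,0,0,1]]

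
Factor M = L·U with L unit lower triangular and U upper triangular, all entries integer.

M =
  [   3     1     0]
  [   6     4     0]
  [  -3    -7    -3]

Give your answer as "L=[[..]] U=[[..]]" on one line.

  R1 -= 2·R0 → [0,2,0]
  R2 -= -1·R0 → [0,-6,-3]
  R2 -= -3·R1 → [0,0,-3]

L=[[1,0,0],[2,1,0],[-1,-3,1]] U=[[3,1,0],[0,2,0],[0,0,-3]]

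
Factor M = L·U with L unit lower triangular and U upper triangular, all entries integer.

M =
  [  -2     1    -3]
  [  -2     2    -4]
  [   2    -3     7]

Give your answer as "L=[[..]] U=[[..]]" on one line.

  r1 -= 1·r0 → [0,1,-1]
  r2 -= -1·r0 → [0,-2,4]
  r2 -= -2·r1 → [0,0,2]

L=[[1,0,0],[1,1,0],[-1,-2,1]] U=[[-2,1,-3],[0,1,-1],[0,0,2]]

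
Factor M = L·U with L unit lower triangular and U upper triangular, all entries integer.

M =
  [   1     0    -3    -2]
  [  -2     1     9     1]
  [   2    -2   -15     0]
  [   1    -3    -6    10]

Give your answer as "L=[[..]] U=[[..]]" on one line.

L=[[1,0,0,0],[-2,1,0,0],[2,-2,1,0],[1,-3,-2,1]] U=[[1,0,-3,-2],[0,1,3,-3],[0,0,-3,-2],[0,0,0,-1]]

  r1 -= -2·r0 → [0,1,3,-3]
  r2 -= 2·r0 → [0,-2,-9,4]
  r3 -= 1·r0 → [0,-3,-3,12]
  r2 -= -2·r1 → [0,0,-3,-2]
  r3 -= -3·r1 → [0,0,6,3]
  r3 -= -2·r2 → [0,0,0,-1]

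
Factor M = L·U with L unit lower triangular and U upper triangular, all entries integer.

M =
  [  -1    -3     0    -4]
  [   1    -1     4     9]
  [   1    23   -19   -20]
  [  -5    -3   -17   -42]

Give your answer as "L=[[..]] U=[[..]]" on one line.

L=[[1,0,0,0],[-1,1,0,0],[-1,-5,1,0],[5,-3,-5,1]] U=[[-1,-3,0,-4],[0,-4,4,5],[0,0,1,1],[0,0,0,-2]]

  row1 -= -1·row0 → [0,-4,4,5]
  row2 -= -1·row0 → [0,20,-19,-24]
  row3 -= 5·row0 → [0,12,-17,-22]
  row2 -= -5·row1 → [0,0,1,1]
  row3 -= -3·row1 → [0,0,-5,-7]
  row3 -= -5·row2 → [0,0,0,-2]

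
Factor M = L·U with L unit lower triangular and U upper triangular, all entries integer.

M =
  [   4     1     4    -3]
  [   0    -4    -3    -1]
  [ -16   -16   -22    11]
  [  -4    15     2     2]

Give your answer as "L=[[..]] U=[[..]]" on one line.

  r1 -= 0·r0 → [0,-4,-3,-1]
  r2 -= -4·r0 → [0,-12,-6,-1]
  r3 -= -1·r0 → [0,16,6,-1]
  r2 -= 3·r1 → [0,0,3,2]
  r3 -= -4·r1 → [0,0,-6,-5]
  r3 -= -2·r2 → [0,0,0,-1]

L=[[1,0,0,0],[0,1,0,0],[-4,3,1,0],[-1,-4,-2,1]] U=[[4,1,4,-3],[0,-4,-3,-1],[0,0,3,2],[0,0,0,-1]]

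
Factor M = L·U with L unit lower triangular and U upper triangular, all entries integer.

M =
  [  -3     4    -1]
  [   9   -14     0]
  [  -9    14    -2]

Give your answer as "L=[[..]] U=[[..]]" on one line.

L=[[1,0,0],[-3,1,0],[3,-1,1]] U=[[-3,4,-1],[0,-2,-3],[0,0,-2]]

  row1 -= -3·row0 → [0,-2,-3]
  row2 -= 3·row0 → [0,2,1]
  row2 -= -1·row1 → [0,0,-2]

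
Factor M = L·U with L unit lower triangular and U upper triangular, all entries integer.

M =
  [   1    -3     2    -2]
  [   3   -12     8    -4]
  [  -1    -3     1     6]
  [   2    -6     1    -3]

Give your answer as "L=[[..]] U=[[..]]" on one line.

L=[[1,0,0,0],[3,1,0,0],[-1,2,1,0],[2,0,3,1]] U=[[1,-3,2,-2],[0,-3,2,2],[0,0,-1,0],[0,0,0,1]]

  r1 -= 3·r0 → [0,-3,2,2]
  r2 -= -1·r0 → [0,-6,3,4]
  r3 -= 2·r0 → [0,0,-3,1]
  r2 -= 2·r1 → [0,0,-1,0]
  r3 -= 0·r1 → [0,0,-3,1]
  r3 -= 3·r2 → [0,0,0,1]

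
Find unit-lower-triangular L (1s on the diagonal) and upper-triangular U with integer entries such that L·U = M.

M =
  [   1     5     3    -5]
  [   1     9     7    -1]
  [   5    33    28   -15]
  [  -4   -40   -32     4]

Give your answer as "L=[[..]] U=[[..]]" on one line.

  R1 -= 1·R0 → [0,4,4,4]
  R2 -= 5·R0 → [0,8,13,10]
  R3 -= -4·R0 → [0,-20,-20,-16]
  R2 -= 2·R1 → [0,0,5,2]
  R3 -= -5·R1 → [0,0,0,4]
  R3 -= 0·R2 → [0,0,0,4]

L=[[1,0,0,0],[1,1,0,0],[5,2,1,0],[-4,-5,0,1]] U=[[1,5,3,-5],[0,4,4,4],[0,0,5,2],[0,0,0,4]]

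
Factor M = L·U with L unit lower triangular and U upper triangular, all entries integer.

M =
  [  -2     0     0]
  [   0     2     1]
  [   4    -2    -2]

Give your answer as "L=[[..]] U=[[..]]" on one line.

  R1 -= 0·R0 → [0,2,1]
  R2 -= -2·R0 → [0,-2,-2]
  R2 -= -1·R1 → [0,0,-1]

L=[[1,0,0],[0,1,0],[-2,-1,1]] U=[[-2,0,0],[0,2,1],[0,0,-1]]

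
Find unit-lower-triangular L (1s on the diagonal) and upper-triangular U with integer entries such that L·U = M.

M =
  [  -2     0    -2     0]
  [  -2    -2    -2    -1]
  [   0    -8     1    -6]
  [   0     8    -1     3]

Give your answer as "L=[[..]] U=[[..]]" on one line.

  R1 -= 1·R0 → [0,-2,0,-1]
  R2 -= 0·R0 → [0,-8,1,-6]
  R3 -= 0·R0 → [0,8,-1,3]
  R2 -= 4·R1 → [0,0,1,-2]
  R3 -= -4·R1 → [0,0,-1,-1]
  R3 -= -1·R2 → [0,0,0,-3]

L=[[1,0,0,0],[1,1,0,0],[0,4,1,0],[0,-4,-1,1]] U=[[-2,0,-2,0],[0,-2,0,-1],[0,0,1,-2],[0,0,0,-3]]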